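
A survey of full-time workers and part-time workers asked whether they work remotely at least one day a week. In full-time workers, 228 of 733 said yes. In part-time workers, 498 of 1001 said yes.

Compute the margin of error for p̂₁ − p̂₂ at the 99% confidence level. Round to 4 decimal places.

Sample proportions: 228/733 = 0.3111, 498/1001 = 0.4975.
Each SE is √(p̂(1−p̂)/n): √(0.3111·0.6889/733) = 0.01710 and √(0.4975·0.5025/1001) = 0.01580.
SE(p̂₁ − p̂₂) = √(SE₁² + SE₂²) = √(0.00029241 + 0.00024964) = 0.02328, since the two samples are independent.
At 99% confidence z* = 2.576; margin = 2.576 × 0.02328 = 0.05997.

0.0600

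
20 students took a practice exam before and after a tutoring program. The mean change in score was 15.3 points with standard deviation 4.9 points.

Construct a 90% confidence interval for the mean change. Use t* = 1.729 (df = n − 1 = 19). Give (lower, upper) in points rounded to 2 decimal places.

Paired design: SE = s_d/√n = 4.9/√20 = 1.0957.
t* = 1.729; margin of error = 1.729 × 1.0957 = 1.8945.
15.3 ± 1.8945 → (13.41, 17.19).

(13.41, 17.19)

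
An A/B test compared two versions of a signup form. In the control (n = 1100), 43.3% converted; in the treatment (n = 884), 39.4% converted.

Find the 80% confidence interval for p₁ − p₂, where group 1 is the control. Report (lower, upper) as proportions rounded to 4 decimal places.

Each SE is √(p̂(1−p̂)/n): √(0.4330·0.5670/1100) = 0.01494 and √(0.3940·0.6060/884) = 0.01643.
SE(p̂₁ − p̂₂) = √(SE₁² + SE₂²) = √(0.0002232036 + 0.0002699449) = 0.02221, since the two samples are independent.
At 80% confidence z* = 1.282; margin = 1.282 × 0.02221 = 0.02847.
The difference is 0.4330 − 0.3940 = 0.0390, so the interval is 0.0390 ± 0.02847 = (0.0105, 0.0675).

(0.0105, 0.0675)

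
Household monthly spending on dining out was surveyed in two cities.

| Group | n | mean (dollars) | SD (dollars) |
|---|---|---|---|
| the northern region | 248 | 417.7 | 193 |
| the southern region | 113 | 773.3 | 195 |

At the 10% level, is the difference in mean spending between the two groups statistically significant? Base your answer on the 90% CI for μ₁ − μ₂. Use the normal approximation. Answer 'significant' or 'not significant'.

Standard errors of each mean: 193/√248 = 12.2555 and 195/√113 = 18.3441.
SE(x̄₁ − x̄₂) = √(12.2555² + 18.3441²) = 22.0614 for independent samples with unequal variances.
With z* = 1.645, the margin is 1.645 × 22.0614 = 36.2910.
x̄₁ − x̄₂ = 417.7 − 773.3 = -355.6000; the interval is -355.6000 ± 36.2910 = (-391.8910, -319.3090).
The interval (-391.8910, -319.3090) does not contain 0, so the difference is significant.

significant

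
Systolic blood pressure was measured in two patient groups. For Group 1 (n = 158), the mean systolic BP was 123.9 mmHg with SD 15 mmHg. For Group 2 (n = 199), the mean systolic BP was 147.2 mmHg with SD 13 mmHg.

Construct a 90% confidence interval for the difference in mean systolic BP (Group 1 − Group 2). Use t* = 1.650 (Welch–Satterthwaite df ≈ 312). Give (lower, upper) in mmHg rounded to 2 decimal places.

(-25.79, -20.81)

SE₁ = s₁/√n₁ = 15/√158 = 1.1933; SE₂ = 13/√199 = 0.9215.
Independent samples, unequal variances: SE_diff = √(SE₁² + SE₂²) = √(1.42396489 + 0.84916225) = 1.5077.
t* = 1.650, so margin of error = 1.650 × 1.5077 = 2.4877.
Difference in means = 123.9 − 147.2 = -23.3000.
-23.3000 ± 2.4877 → (-25.79, -20.81).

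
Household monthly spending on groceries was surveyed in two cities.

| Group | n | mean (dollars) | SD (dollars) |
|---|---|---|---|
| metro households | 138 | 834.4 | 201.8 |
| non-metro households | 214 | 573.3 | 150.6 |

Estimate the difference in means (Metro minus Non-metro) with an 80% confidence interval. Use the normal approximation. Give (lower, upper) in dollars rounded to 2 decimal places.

Per-group SEs: s₁/√n₁ = 201.8/√138 = 17.1784, s₂/√n₂ = 150.6/√214 = 10.2948.
Unpooled SE of the difference: √(295.09742656 + 105.98290704) = 20.0270.
Margin of error = z* · SE = 1.282 × 20.0270 = 25.6746.
x̄₁ − x̄₂ = 834.4 − 573.3 = 261.1000.
CI: 261.1000 ± 25.6746 = (235.43, 286.77).

(235.43, 286.77)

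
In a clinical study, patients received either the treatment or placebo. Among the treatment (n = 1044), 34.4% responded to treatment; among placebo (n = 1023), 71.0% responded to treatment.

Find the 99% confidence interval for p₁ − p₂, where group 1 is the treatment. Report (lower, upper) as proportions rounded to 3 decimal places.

(-0.419, -0.313)

SE₁ = √(p̂₁(1−p̂₁)/n₁) = √(0.3440·0.6560/1044) = 0.01470; SE₂ = √(0.7100·0.2900/1023) = 0.01419.
Independent samples: SE of the difference = √(SE₁² + SE₂²) = √(0.00021609 + 0.0002013561) = 0.02043.
z* for 99% confidence is 2.576, so the margin of error is 2.576 × 0.02043 = 0.05263.
Point estimate p̂₁ − p̂₂ = 0.3440 − 0.7100 = -0.3660.
-0.3660 ± 0.05263 → (-0.419, -0.313).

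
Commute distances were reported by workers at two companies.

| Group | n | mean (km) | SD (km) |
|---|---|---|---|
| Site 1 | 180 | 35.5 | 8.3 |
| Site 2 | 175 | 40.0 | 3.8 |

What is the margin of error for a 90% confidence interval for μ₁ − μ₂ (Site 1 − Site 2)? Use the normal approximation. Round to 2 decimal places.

Per-group SEs: s₁/√n₁ = 8.3/√180 = 0.6186, s₂/√n₂ = 3.8/√175 = 0.2873.
Unpooled SE of the difference: √(0.38266596 + 0.08254129) = 0.6821.
Margin of error = z* · SE = 1.645 × 0.6821 = 1.1221.

1.12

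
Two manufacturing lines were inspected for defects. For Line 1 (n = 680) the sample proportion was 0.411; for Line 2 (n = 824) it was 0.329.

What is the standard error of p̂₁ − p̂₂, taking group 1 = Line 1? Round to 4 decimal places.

0.0250

Each SE is √(p̂(1−p̂)/n): √(0.4110·0.5890/680) = 0.01887 and √(0.3290·0.6710/824) = 0.01637.
SE(p̂₁ − p̂₂) = √(SE₁² + SE₂²) = √(0.0003560769 + 0.0002679769) = 0.02498, since the two samples are independent.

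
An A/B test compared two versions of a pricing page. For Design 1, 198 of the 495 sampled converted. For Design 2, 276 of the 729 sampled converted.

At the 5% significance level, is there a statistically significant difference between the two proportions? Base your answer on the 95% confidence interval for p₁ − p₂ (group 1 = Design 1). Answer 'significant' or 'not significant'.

not significant

First, p̂₁ = 198/495 = 0.4000; p̂₂ = 276/729 = 0.3786.
The two standard errors are √(0.4000×0.6000/495) = 0.02202 and √(0.3786×0.6214/729) = 0.01796.
Because the samples are independent, SE_diff = √(0.02202² + 0.01796²) = 0.02842.
Using z* = 1.960 for 95%, ME = 1.960 × 0.02842 = 0.05570.
p̂₁ − p̂₂ = 0.0214; interval 0.0214 ± 0.05570 gives (-0.03430, 0.07710).
The interval (-0.03430, 0.07710) contains 0, so the difference is not significant.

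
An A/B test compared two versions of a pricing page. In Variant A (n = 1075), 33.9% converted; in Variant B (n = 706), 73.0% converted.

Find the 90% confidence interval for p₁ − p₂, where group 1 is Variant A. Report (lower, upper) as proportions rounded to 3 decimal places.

(-0.427, -0.355)

SE₁ = √(p̂₁(1−p̂₁)/n₁) = √(0.3390·0.6610/1075) = 0.01444; SE₂ = √(0.7300·0.2700/706) = 0.01671.
Independent samples: SE of the difference = √(SE₁² + SE₂²) = √(0.0002085136 + 0.0002792241) = 0.02208.
z* for 90% confidence is 1.645, so the margin of error is 1.645 × 0.02208 = 0.03632.
Point estimate p̂₁ − p̂₂ = 0.3390 − 0.7300 = -0.3910.
-0.3910 ± 0.03632 → (-0.427, -0.355).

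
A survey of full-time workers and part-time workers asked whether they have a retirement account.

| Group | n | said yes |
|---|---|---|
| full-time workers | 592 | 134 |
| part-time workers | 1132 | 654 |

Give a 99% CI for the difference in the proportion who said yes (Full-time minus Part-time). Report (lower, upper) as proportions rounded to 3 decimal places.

p̂₁ = 134/592 = 0.2264 and p̂₂ = 654/1132 = 0.5777.
SE₁ = √(p̂₁(1−p̂₁)/n₁) = √(0.2264·0.7736/592) = 0.01720; SE₂ = √(0.5777·0.4223/1132) = 0.01468.
Independent samples: SE of the difference = √(SE₁² + SE₂²) = √(0.00029584 + 0.0002155024) = 0.02261.
z* for 99% confidence is 2.576, so the margin of error is 2.576 × 0.02261 = 0.05824.
Point estimate p̂₁ − p̂₂ = 0.2264 − 0.5777 = -0.3513.
-0.3513 ± 0.05824 → (-0.410, -0.293).

(-0.410, -0.293)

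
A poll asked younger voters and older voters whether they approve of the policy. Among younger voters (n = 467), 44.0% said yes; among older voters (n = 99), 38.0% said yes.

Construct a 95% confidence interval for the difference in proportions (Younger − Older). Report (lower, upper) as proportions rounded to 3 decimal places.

(-0.046, 0.166)

SE₁ = √(p̂₁(1−p̂₁)/n₁) = √(0.4400·0.5600/467) = 0.02297; SE₂ = √(0.3800·0.6200/99) = 0.04878.
Independent samples: SE of the difference = √(SE₁² + SE₂²) = √(0.0005276209 + 0.0023794884) = 0.05392.
z* for 95% confidence is 1.960, so the margin of error is 1.960 × 0.05392 = 0.10568.
Point estimate p̂₁ − p̂₂ = 0.4400 − 0.3800 = 0.0600.
0.0600 ± 0.10568 → (-0.046, 0.166).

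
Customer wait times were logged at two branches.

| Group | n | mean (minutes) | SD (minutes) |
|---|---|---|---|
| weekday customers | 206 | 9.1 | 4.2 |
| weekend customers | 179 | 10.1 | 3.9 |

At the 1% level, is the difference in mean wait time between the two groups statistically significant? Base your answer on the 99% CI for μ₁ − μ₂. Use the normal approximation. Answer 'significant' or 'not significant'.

SE₁ = s₁/√n₁ = 4.2/√206 = 0.2926; SE₂ = 3.9/√179 = 0.2915.
Independent samples, unequal variances: SE_diff = √(SE₁² + SE₂²) = √(0.08561476 + 0.08497225) = 0.4130.
z* = 2.576, so margin of error = 2.576 × 0.4130 = 1.0639.
Difference in means = 9.1 − 10.1 = -1.0000.
-1.0000 ± 1.0639 → (-2.0639, 0.0639).
The interval (-2.0639, 0.0639) contains 0, so the difference is not significant.

not significant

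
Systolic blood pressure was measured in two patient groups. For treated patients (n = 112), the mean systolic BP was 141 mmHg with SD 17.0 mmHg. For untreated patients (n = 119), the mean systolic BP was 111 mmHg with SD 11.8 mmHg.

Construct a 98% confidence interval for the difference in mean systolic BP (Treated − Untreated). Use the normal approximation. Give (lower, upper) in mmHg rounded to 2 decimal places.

Per-group SEs: s₁/√n₁ = 17.0/√112 = 1.6063, s₂/√n₂ = 11.8/√119 = 1.0817.
Unpooled SE of the difference: √(2.58019969 + 1.17007489) = 1.9366.
Margin of error = z* · SE = 2.326 × 1.9366 = 4.5045.
x̄₁ − x̄₂ = 141 − 111 = 30.0000.
CI: 30.0000 ± 4.5045 = (25.50, 34.50).

(25.50, 34.50)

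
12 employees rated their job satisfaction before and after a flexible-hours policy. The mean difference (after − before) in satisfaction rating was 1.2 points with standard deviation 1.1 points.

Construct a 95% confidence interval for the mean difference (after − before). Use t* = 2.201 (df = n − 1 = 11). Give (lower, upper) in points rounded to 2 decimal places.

(0.50, 1.90)

This is a matched-pairs design, so SE = s_d/√n = 1.1/√12 = 0.3175.
Margin = 2.201 × 0.3175 = 0.6988; the interval is 1.2 ± 0.6988 = (0.50, 1.90).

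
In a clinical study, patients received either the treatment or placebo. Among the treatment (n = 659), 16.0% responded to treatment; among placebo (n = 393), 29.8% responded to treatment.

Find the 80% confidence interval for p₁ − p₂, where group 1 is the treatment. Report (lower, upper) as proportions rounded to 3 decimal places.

Each SE is √(p̂(1−p̂)/n): √(0.1600·0.8400/659) = 0.01428 and √(0.2980·0.7020/393) = 0.02307.
SE(p̂₁ − p̂₂) = √(SE₁² + SE₂²) = √(0.0002039184 + 0.0005322249) = 0.02713, since the two samples are independent.
At 80% confidence z* = 1.282; margin = 1.282 × 0.02713 = 0.03478.
The difference is 0.1600 − 0.2980 = -0.1380, so the interval is -0.1380 ± 0.03478 = (-0.173, -0.103).

(-0.173, -0.103)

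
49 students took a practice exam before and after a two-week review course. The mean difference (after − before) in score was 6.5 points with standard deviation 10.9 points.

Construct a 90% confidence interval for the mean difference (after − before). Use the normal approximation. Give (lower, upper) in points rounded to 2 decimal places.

Paired design: SE = s_d/√n = 10.9/√49 = 1.5571.
z* = 1.645; margin of error = 1.645 × 1.5571 = 2.5614.
6.5 ± 2.5614 → (3.94, 9.06).

(3.94, 9.06)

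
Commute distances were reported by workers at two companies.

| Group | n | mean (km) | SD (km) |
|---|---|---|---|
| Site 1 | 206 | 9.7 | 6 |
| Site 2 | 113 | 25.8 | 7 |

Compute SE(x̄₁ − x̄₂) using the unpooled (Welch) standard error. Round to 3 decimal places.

0.780

SE₁ = s₁/√n₁ = 6/√206 = 0.4180; SE₂ = 7/√113 = 0.6585.
Independent samples, unequal variances: SE_diff = √(SE₁² + SE₂²) = √(0.174724 + 0.43362225) = 0.7800.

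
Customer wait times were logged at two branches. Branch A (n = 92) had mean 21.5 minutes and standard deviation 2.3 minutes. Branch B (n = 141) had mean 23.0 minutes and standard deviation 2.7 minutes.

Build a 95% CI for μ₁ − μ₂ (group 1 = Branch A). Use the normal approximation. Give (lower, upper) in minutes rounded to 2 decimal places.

(-2.15, -0.85)

SE₁ = s₁/√n₁ = 2.3/√92 = 0.2398; SE₂ = 2.7/√141 = 0.2274.
Independent samples, unequal variances: SE_diff = √(SE₁² + SE₂²) = √(0.05750404 + 0.05171076) = 0.3305.
z* = 1.960, so margin of error = 1.960 × 0.3305 = 0.6478.
Difference in means = 21.5 − 23.0 = -1.5000.
-1.5000 ± 0.6478 → (-2.15, -0.85).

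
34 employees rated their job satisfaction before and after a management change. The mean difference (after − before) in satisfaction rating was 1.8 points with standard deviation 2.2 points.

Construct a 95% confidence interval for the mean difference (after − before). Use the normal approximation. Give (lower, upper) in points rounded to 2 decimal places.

This is a matched-pairs design, so SE = s_d/√n = 2.2/√34 = 0.3773.
Margin = 1.960 × 0.3773 = 0.7395; the interval is 1.8 ± 0.7395 = (1.06, 2.54).

(1.06, 2.54)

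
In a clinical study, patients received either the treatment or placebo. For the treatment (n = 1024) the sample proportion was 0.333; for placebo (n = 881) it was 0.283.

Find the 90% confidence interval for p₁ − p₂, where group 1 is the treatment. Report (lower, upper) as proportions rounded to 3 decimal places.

(0.015, 0.085)

Each SE is √(p̂(1−p̂)/n): √(0.3330·0.6670/1024) = 0.01473 and √(0.2830·0.7170/881) = 0.01518.
SE(p̂₁ − p̂₂) = √(SE₁² + SE₂²) = √(0.0002169729 + 0.0002304324) = 0.02115, since the two samples are independent.
At 90% confidence z* = 1.645; margin = 1.645 × 0.02115 = 0.03479.
The difference is 0.3330 − 0.2830 = 0.0500, so the interval is 0.0500 ± 0.03479 = (0.015, 0.085).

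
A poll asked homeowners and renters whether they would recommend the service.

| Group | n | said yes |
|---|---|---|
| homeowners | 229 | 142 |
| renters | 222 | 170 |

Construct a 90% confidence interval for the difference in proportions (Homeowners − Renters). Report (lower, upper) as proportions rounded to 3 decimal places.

First, p̂₁ = 142/229 = 0.6201; p̂₂ = 170/222 = 0.7658.
The two standard errors are √(0.6201×0.3799/229) = 0.03207 and √(0.7658×0.2342/222) = 0.02842.
Because the samples are independent, SE_diff = √(0.03207² + 0.02842²) = 0.04285.
Using z* = 1.645 for 90%, ME = 1.645 × 0.04285 = 0.07049.
p̂₁ − p̂₂ = -0.1457; interval -0.1457 ± 0.07049 gives (-0.216, -0.075).

(-0.216, -0.075)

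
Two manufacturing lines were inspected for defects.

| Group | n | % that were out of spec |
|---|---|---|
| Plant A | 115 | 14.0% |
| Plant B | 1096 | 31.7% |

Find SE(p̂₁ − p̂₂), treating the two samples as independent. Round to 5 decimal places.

0.03528

SE₁ = √(p̂₁(1−p̂₁)/n₁) = √(0.1400·0.8600/115) = 0.03236; SE₂ = √(0.3170·0.6830/1096) = 0.01406.
Independent samples: SE of the difference = √(SE₁² + SE₂²) = √(0.0010471696 + 0.0001976836) = 0.03528.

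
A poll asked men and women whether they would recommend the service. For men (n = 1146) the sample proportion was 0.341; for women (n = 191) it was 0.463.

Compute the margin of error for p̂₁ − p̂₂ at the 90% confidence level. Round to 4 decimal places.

Each SE is √(p̂(1−p̂)/n): √(0.3410·0.6590/1146) = 0.01400 and √(0.4630·0.5370/191) = 0.03608.
SE(p̂₁ − p̂₂) = √(SE₁² + SE₂²) = √(0.000196 + 0.0013017664) = 0.03870, since the two samples are independent.
At 90% confidence z* = 1.645; margin = 1.645 × 0.03870 = 0.06366.

0.0637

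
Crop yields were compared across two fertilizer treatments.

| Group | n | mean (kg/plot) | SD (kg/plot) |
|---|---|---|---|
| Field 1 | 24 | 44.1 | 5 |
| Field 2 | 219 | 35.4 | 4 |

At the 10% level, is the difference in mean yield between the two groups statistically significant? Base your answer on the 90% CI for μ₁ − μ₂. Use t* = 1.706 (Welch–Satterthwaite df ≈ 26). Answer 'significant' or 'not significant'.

significant

SE₁ = s₁/√n₁ = 5/√24 = 1.0206; SE₂ = 4/√219 = 0.2703.
Independent samples, unequal variances: SE_diff = √(SE₁² + SE₂²) = √(1.04162436 + 0.07306209) = 1.0558.
t* = 1.706, so margin of error = 1.706 × 1.0558 = 1.8012.
Difference in means = 44.1 − 35.4 = 8.7000.
8.7000 ± 1.8012 → (6.8988, 10.5012).
The interval (6.8988, 10.5012) does not contain 0, so the difference is significant.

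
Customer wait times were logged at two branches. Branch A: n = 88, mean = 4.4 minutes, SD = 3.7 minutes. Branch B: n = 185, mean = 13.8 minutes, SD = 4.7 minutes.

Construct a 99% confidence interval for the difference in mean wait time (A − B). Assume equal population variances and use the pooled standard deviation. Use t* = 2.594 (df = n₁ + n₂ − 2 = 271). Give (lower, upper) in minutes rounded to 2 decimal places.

(-10.88, -7.92)

Pooled variance s_p² = [87·3.7² + 184·4.7²] / (88+185−2) = 19.3933, so s_p = 4.4038.
SE_diff = s_p·√(1/n₁ + 1/n₂) = 4.4038·√(1/88 + 1/185) = 0.5703.
t* = 2.594; margin = 2.594 × 0.5703 = 1.4794.
Difference = 4.4 − 13.8 = -9.4000.
-9.4000 ± 1.4794 → (-10.88, -7.92).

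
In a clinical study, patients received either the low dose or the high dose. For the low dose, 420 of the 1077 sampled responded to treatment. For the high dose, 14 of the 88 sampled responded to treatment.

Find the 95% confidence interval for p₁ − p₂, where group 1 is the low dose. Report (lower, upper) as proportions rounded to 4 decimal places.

(0.1491, 0.3127)

Sample proportions: 420/1077 = 0.3900, 14/88 = 0.1591.
Each SE is √(p̂(1−p̂)/n): √(0.3900·0.6100/1077) = 0.01486 and √(0.1591·0.8409/88) = 0.03899.
SE(p̂₁ − p̂₂) = √(SE₁² + SE₂²) = √(0.0002208196 + 0.0015202201) = 0.04173, since the two samples are independent.
At 95% confidence z* = 1.960; margin = 1.960 × 0.04173 = 0.08179.
The difference is 0.3900 − 0.1591 = 0.2309, so the interval is 0.2309 ± 0.08179 = (0.1491, 0.3127).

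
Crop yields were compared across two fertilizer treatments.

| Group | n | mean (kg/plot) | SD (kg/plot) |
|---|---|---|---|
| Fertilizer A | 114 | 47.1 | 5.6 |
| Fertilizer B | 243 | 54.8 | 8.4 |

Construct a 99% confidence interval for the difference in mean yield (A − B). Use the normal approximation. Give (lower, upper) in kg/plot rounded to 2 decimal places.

Per-group SEs: s₁/√n₁ = 5.6/√114 = 0.5245, s₂/√n₂ = 8.4/√243 = 0.5389.
Unpooled SE of the difference: √(0.27510025 + 0.29041321) = 0.7520.
Margin of error = z* · SE = 2.576 × 0.7520 = 1.9372.
x̄₁ − x̄₂ = 47.1 − 54.8 = -7.7000.
CI: -7.7000 ± 1.9372 = (-9.64, -5.76).

(-9.64, -5.76)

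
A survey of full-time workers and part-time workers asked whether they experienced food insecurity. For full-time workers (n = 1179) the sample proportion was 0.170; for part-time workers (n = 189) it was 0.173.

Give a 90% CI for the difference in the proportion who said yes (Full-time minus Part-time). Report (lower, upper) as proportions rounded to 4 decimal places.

SE₁ = √(p̂₁(1−p̂₁)/n₁) = √(0.1700·0.8300/1179) = 0.01094; SE₂ = √(0.1730·0.8270/189) = 0.02751.
Independent samples: SE of the difference = √(SE₁² + SE₂²) = √(0.0001196836 + 0.0007568001) = 0.02961.
z* for 90% confidence is 1.645, so the margin of error is 1.645 × 0.02961 = 0.04871.
Point estimate p̂₁ − p̂₂ = 0.1700 − 0.1730 = -0.0030.
-0.0030 ± 0.04871 → (-0.0517, 0.0457).

(-0.0517, 0.0457)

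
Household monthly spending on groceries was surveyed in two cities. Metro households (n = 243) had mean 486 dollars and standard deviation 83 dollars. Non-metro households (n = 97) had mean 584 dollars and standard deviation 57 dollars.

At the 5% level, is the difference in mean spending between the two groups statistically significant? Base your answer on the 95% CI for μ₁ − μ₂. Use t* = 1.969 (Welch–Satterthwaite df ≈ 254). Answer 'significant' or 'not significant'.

significant

Standard errors of each mean: 83/√243 = 5.3245 and 57/√97 = 5.7875.
SE(x̄₁ − x̄₂) = √(5.3245² + 5.7875²) = 7.8642 for independent samples with unequal variances.
With t* = 1.969, the margin is 1.969 × 7.8642 = 15.4846.
x̄₁ − x̄₂ = 486 − 584 = -98.0000; the interval is -98.0000 ± 15.4846 = (-113.4846, -82.5154).
The interval (-113.4846, -82.5154) does not contain 0, so the difference is significant.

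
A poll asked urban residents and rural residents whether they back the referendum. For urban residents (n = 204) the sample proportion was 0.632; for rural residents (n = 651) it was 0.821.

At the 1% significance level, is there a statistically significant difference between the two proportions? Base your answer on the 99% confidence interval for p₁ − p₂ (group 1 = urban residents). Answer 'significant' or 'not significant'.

significant

SE₁ = √(p̂₁(1−p̂₁)/n₁) = √(0.6320·0.3680/204) = 0.03377; SE₂ = √(0.8210·0.1790/651) = 0.01502.
Independent samples: SE of the difference = √(SE₁² + SE₂²) = √(0.0011404129 + 0.0002256004) = 0.03696.
z* for 99% confidence is 2.576, so the margin of error is 2.576 × 0.03696 = 0.09521.
Point estimate p̂₁ − p̂₂ = 0.6320 − 0.8210 = -0.1890.
-0.1890 ± 0.09521 → (-0.28421, -0.09379).
The interval (-0.28421, -0.09379) does not contain 0, so the difference is significant.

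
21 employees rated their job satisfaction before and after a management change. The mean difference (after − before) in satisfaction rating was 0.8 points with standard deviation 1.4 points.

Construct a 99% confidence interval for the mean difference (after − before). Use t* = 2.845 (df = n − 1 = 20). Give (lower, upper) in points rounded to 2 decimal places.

(-0.07, 1.67)

Paired design: SE = s_d/√n = 1.4/√21 = 0.3055.
t* = 2.845; margin of error = 2.845 × 0.3055 = 0.8691.
0.8 ± 0.8691 → (-0.07, 1.67).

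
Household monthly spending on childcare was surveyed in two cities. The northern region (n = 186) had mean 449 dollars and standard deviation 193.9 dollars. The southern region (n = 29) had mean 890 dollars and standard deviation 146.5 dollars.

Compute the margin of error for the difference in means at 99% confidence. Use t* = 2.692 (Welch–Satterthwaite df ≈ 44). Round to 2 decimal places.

SE₁ = s₁/√n₁ = 193.9/√186 = 14.2174; SE₂ = 146.5/√29 = 27.2044.
Independent samples, unequal variances: SE_diff = √(SE₁² + SE₂²) = √(202.13446276 + 740.07937936) = 30.6955.
t* = 2.692, so margin of error = 2.692 × 30.6955 = 82.6323.

82.63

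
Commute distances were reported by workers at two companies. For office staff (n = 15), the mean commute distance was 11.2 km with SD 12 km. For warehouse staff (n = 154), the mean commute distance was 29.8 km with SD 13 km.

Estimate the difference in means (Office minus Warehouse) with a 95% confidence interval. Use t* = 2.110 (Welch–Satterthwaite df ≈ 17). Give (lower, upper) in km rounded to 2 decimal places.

(-25.50, -11.70)

Standard errors of each mean: 12/√15 = 3.0984 and 13/√154 = 1.0476.
SE(x̄₁ − x̄₂) = √(3.0984² + 1.0476²) = 3.2707 for independent samples with unequal variances.
With t* = 2.110, the margin is 2.110 × 3.2707 = 6.9012.
x̄₁ − x̄₂ = 11.2 − 29.8 = -18.6000; the interval is -18.6000 ± 6.9012 = (-25.50, -11.70).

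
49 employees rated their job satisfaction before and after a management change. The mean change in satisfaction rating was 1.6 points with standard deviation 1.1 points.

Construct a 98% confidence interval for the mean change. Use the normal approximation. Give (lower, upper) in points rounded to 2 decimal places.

(1.23, 1.97)

Paired design: SE = s_d/√n = 1.1/√49 = 0.1571.
z* = 2.326; margin of error = 2.326 × 0.1571 = 0.3654.
1.6 ± 0.3654 → (1.23, 1.97).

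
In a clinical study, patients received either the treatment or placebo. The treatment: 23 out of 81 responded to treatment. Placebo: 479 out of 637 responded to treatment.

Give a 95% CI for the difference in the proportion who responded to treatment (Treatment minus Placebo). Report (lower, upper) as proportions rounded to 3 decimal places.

(-0.572, -0.364)

Sample proportions: 23/81 = 0.2840, 479/637 = 0.7520.
Each SE is √(p̂(1−p̂)/n): √(0.2840·0.7160/81) = 0.05010 and √(0.7520·0.2480/637) = 0.01711.
SE(p̂₁ − p̂₂) = √(SE₁² + SE₂²) = √(0.00251001 + 0.0002927521) = 0.05294, since the two samples are independent.
At 95% confidence z* = 1.960; margin = 1.960 × 0.05294 = 0.10376.
The difference is 0.2840 − 0.7520 = -0.4680, so the interval is -0.4680 ± 0.10376 = (-0.572, -0.364).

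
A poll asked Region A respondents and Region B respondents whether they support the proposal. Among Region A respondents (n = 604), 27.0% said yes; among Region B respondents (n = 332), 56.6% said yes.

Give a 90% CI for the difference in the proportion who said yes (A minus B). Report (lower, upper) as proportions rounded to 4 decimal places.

SE₁ = √(p̂₁(1−p̂₁)/n₁) = √(0.2700·0.7300/604) = 0.01806; SE₂ = √(0.5660·0.4340/332) = 0.02720.
Independent samples: SE of the difference = √(SE₁² + SE₂²) = √(0.0003261636 + 0.00073984) = 0.03265.
z* for 90% confidence is 1.645, so the margin of error is 1.645 × 0.03265 = 0.05371.
Point estimate p̂₁ − p̂₂ = 0.2700 − 0.5660 = -0.2960.
-0.2960 ± 0.05371 → (-0.3497, -0.2423).

(-0.3497, -0.2423)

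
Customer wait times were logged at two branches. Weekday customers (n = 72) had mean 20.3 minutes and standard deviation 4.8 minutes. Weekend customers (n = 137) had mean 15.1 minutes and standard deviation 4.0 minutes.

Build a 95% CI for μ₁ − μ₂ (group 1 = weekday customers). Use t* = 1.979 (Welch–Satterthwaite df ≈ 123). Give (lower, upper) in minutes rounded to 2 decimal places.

Standard errors of each mean: 4.8/√72 = 0.5657 and 4.0/√137 = 0.3417.
SE(x̄₁ − x̄₂) = √(0.5657² + 0.3417²) = 0.6609 for independent samples with unequal variances.
With t* = 1.979, the margin is 1.979 × 0.6609 = 1.3079.
x̄₁ − x̄₂ = 20.3 − 15.1 = 5.2000; the interval is 5.2000 ± 1.3079 = (3.89, 6.51).

(3.89, 6.51)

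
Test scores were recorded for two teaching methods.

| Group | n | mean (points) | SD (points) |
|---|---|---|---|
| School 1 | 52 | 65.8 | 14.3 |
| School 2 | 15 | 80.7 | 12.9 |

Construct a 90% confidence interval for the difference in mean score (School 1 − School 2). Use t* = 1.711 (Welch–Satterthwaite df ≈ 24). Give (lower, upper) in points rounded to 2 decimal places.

Standard errors of each mean: 14.3/√52 = 1.9831 and 12.9/√15 = 3.3308.
SE(x̄₁ − x̄₂) = √(1.9831² + 3.3308²) = 3.8765 for independent samples with unequal variances.
With t* = 1.711, the margin is 1.711 × 3.8765 = 6.6327.
x̄₁ − x̄₂ = 65.8 − 80.7 = -14.9000; the interval is -14.9000 ± 6.6327 = (-21.53, -8.27).

(-21.53, -8.27)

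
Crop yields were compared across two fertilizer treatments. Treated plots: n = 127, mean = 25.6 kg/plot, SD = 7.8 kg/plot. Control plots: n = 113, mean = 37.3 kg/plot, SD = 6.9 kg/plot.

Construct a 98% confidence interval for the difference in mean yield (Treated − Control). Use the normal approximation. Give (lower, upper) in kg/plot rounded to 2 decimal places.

Per-group SEs: s₁/√n₁ = 7.8/√127 = 0.6921, s₂/√n₂ = 6.9/√113 = 0.6491.
Unpooled SE of the difference: √(0.47900241 + 0.42133081) = 0.9489.
Margin of error = z* · SE = 2.326 × 0.9489 = 2.2071.
x̄₁ − x̄₂ = 25.6 − 37.3 = -11.7000.
CI: -11.7000 ± 2.2071 = (-13.91, -9.49).

(-13.91, -9.49)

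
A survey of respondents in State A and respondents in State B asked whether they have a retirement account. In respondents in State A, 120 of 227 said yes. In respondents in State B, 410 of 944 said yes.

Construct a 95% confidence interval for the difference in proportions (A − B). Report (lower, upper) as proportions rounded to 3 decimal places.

(0.022, 0.167)

Sample proportions: 120/227 = 0.5286, 410/944 = 0.4343.
Each SE is √(p̂(1−p̂)/n): √(0.5286·0.4714/227) = 0.03313 and √(0.4343·0.5657/944) = 0.01613.
SE(p̂₁ − p̂₂) = √(SE₁² + SE₂²) = √(0.0010975969 + 0.0002601769) = 0.03685, since the two samples are independent.
At 95% confidence z* = 1.960; margin = 1.960 × 0.03685 = 0.07223.
The difference is 0.5286 − 0.4343 = 0.0943, so the interval is 0.0943 ± 0.07223 = (0.022, 0.167).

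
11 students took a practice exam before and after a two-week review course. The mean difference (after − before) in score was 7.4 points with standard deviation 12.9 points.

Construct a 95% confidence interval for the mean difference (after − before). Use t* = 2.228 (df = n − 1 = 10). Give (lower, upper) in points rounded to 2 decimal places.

Paired design: SE = s_d/√n = 12.9/√11 = 3.8895.
t* = 2.228; margin of error = 2.228 × 3.8895 = 8.6658.
7.4 ± 8.6658 → (-1.27, 16.07).

(-1.27, 16.07)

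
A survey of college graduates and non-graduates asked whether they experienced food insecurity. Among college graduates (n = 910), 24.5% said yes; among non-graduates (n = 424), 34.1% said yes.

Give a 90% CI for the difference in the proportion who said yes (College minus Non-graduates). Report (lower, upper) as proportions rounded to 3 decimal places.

The two standard errors are √(0.2450×0.7550/910) = 0.01426 and √(0.3410×0.6590/424) = 0.02302.
Because the samples are independent, SE_diff = √(0.01426² + 0.02302²) = 0.02708.
Using z* = 1.645 for 90%, ME = 1.645 × 0.02708 = 0.04455.
p̂₁ − p̂₂ = -0.0960; interval -0.0960 ± 0.04455 gives (-0.141, -0.051).

(-0.141, -0.051)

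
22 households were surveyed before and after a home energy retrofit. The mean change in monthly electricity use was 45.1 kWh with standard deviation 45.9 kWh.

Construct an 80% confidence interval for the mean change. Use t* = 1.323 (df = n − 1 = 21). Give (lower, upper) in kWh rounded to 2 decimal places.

(32.15, 58.05)

This is a matched-pairs design, so SE = s_d/√n = 45.9/√22 = 9.7859.
Margin = 1.323 × 9.7859 = 12.9467; the interval is 45.1 ± 12.9467 = (32.15, 58.05).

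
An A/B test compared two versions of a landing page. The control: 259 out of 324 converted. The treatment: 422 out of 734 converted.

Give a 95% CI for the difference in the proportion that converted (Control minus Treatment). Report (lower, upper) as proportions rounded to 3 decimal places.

(0.168, 0.281)

p̂₁ = 259/324 = 0.7994 and p̂₂ = 422/734 = 0.5749.
SE₁ = √(p̂₁(1−p̂₁)/n₁) = √(0.7994·0.2006/324) = 0.02225; SE₂ = √(0.5749·0.4251/734) = 0.01825.
Independent samples: SE of the difference = √(SE₁² + SE₂²) = √(0.0004950625 + 0.0003330625) = 0.02878.
z* for 95% confidence is 1.960, so the margin of error is 1.960 × 0.02878 = 0.05641.
Point estimate p̂₁ − p̂₂ = 0.7994 − 0.5749 = 0.2245.
0.2245 ± 0.05641 → (0.168, 0.281).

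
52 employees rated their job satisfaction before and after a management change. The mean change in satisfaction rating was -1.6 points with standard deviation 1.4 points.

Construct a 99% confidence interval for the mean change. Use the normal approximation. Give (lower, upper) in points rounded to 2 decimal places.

(-2.10, -1.10)

This is a matched-pairs design, so SE = s_d/√n = 1.4/√52 = 0.1941.
Margin = 2.576 × 0.1941 = 0.5000; the interval is -1.6 ± 0.5000 = (-2.10, -1.10).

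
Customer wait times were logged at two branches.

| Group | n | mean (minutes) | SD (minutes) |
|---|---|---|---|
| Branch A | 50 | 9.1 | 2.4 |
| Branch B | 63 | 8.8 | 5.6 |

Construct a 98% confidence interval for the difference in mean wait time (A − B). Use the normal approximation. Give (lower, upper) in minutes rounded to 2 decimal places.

Per-group SEs: s₁/√n₁ = 2.4/√50 = 0.3394, s₂/√n₂ = 5.6/√63 = 0.7055.
Unpooled SE of the difference: √(0.11519236 + 0.49773025) = 0.7829.
Margin of error = z* · SE = 2.326 × 0.7829 = 1.8210.
x̄₁ − x̄₂ = 9.1 − 8.8 = 0.3000.
CI: 0.3000 ± 1.8210 = (-1.52, 2.12).

(-1.52, 2.12)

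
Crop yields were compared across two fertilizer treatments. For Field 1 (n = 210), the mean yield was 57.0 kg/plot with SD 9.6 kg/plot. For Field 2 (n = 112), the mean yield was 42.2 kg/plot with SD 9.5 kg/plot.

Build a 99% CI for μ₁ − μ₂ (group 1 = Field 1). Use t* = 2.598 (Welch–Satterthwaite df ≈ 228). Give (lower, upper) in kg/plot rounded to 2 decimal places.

(11.90, 17.70)

Standard errors of each mean: 9.6/√210 = 0.6625 and 9.5/√112 = 0.8977.
SE(x̄₁ − x̄₂) = √(0.6625² + 0.8977²) = 1.1157 for independent samples with unequal variances.
With t* = 2.598, the margin is 2.598 × 1.1157 = 2.8986.
x̄₁ − x̄₂ = 57.0 − 42.2 = 14.8000; the interval is 14.8000 ± 2.8986 = (11.90, 17.70).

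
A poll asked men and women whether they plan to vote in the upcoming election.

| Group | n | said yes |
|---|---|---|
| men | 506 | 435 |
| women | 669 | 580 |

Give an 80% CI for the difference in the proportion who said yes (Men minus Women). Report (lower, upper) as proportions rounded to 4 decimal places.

(-0.0333, 0.0187)

First, p̂₁ = 435/506 = 0.8597; p̂₂ = 580/669 = 0.8670.
The two standard errors are √(0.8597×0.1403/506) = 0.01544 and √(0.8670×0.1330/669) = 0.01313.
Because the samples are independent, SE_diff = √(0.01544² + 0.01313²) = 0.02027.
Using z* = 1.282 for 80%, ME = 1.282 × 0.02027 = 0.02599.
p̂₁ − p̂₂ = -0.0073; interval -0.0073 ± 0.02599 gives (-0.0333, 0.0187).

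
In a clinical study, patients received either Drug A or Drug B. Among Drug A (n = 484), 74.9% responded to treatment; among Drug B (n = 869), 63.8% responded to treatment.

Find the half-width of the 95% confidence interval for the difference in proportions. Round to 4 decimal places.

0.0501

Each SE is √(p̂(1−p̂)/n): √(0.7490·0.2510/484) = 0.01971 and √(0.6380·0.3620/869) = 0.01630.
SE(p̂₁ − p̂₂) = √(SE₁² + SE₂²) = √(0.0003884841 + 0.00026569) = 0.02558, since the two samples are independent.
At 95% confidence z* = 1.960; margin = 1.960 × 0.02558 = 0.05014.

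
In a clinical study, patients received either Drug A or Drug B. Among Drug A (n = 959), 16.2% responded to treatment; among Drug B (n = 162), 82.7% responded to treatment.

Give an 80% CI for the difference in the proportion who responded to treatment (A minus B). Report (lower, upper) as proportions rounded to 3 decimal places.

The two standard errors are √(0.1620×0.8380/959) = 0.01190 and √(0.8270×0.1730/162) = 0.02972.
Because the samples are independent, SE_diff = √(0.01190² + 0.02972²) = 0.03201.
Using z* = 1.282 for 80%, ME = 1.282 × 0.03201 = 0.04104.
p̂₁ − p̂₂ = -0.6650; interval -0.6650 ± 0.04104 gives (-0.706, -0.624).

(-0.706, -0.624)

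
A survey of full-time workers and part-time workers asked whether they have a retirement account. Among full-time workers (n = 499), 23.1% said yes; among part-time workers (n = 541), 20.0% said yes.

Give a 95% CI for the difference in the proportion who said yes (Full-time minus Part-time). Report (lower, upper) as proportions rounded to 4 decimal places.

(-0.0190, 0.0810)

The two standard errors are √(0.2310×0.7690/499) = 0.01887 and √(0.2000×0.8000/541) = 0.01720.
Because the samples are independent, SE_diff = √(0.01887² + 0.01720²) = 0.02553.
Using z* = 1.960 for 95%, ME = 1.960 × 0.02553 = 0.05004.
p̂₁ − p̂₂ = 0.0310; interval 0.0310 ± 0.05004 gives (-0.0190, 0.0810).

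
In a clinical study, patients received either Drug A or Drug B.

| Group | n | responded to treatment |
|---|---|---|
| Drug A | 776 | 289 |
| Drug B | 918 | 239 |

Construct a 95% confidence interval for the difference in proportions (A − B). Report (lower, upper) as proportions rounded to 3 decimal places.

(0.068, 0.156)

p̂₁ = 289/776 = 0.3724 and p̂₂ = 239/918 = 0.2603.
SE₁ = √(p̂₁(1−p̂₁)/n₁) = √(0.3724·0.6276/776) = 0.01735; SE₂ = √(0.2603·0.7397/918) = 0.01448.
Independent samples: SE of the difference = √(SE₁² + SE₂²) = √(0.0003010225 + 0.0002096704) = 0.02260.
z* for 95% confidence is 1.960, so the margin of error is 1.960 × 0.02260 = 0.04430.
Point estimate p̂₁ − p̂₂ = 0.3724 − 0.2603 = 0.1121.
0.1121 ± 0.04430 → (0.068, 0.156).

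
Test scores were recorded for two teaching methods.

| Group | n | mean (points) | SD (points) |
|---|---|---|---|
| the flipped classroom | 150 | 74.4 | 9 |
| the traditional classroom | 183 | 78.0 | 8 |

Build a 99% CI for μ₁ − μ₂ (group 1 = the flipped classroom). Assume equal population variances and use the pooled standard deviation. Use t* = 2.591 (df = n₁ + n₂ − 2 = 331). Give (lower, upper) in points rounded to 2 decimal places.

Pooled variance s_p² = [149·9² + 182·8²] / (150+183−2) = 71.6526, so s_p = 8.4648.
SE_diff = s_p·√(1/n₁ + 1/n₂) = 8.4648·√(1/150 + 1/183) = 0.9323.
t* = 2.591; margin = 2.591 × 0.9323 = 2.4156.
Difference = 74.4 − 78.0 = -3.6000.
-3.6000 ± 2.4156 → (-6.02, -1.18).

(-6.02, -1.18)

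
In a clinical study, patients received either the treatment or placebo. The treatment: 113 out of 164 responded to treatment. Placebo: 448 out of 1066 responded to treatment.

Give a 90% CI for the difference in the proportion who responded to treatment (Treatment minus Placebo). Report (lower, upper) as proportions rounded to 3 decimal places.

Sample proportions: 113/164 = 0.6890, 448/1066 = 0.4203.
Each SE is √(p̂(1−p̂)/n): √(0.6890·0.3110/164) = 0.03615 and √(0.4203·0.5797/1066) = 0.01512.
SE(p̂₁ − p̂₂) = √(SE₁² + SE₂²) = √(0.0013068225 + 0.0002286144) = 0.03918, since the two samples are independent.
At 90% confidence z* = 1.645; margin = 1.645 × 0.03918 = 0.06445.
The difference is 0.6890 − 0.4203 = 0.2687, so the interval is 0.2687 ± 0.06445 = (0.204, 0.333).

(0.204, 0.333)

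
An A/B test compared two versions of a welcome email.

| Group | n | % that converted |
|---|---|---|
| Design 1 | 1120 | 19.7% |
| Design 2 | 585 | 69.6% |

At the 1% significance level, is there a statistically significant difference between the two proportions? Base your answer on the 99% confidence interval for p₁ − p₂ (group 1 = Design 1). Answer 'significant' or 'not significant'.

Each SE is √(p̂(1−p̂)/n): √(0.1970·0.8030/1120) = 0.01188 and √(0.6960·0.3040/585) = 0.01902.
SE(p̂₁ − p̂₂) = √(SE₁² + SE₂²) = √(0.0001411344 + 0.0003617604) = 0.02243, since the two samples are independent.
At 99% confidence z* = 2.576; margin = 2.576 × 0.02243 = 0.05778.
The difference is 0.1970 − 0.6960 = -0.4990, so the interval is -0.4990 ± 0.05778 = (-0.55678, -0.44122).
The interval (-0.55678, -0.44122) does not contain 0, so the difference is significant.

significant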